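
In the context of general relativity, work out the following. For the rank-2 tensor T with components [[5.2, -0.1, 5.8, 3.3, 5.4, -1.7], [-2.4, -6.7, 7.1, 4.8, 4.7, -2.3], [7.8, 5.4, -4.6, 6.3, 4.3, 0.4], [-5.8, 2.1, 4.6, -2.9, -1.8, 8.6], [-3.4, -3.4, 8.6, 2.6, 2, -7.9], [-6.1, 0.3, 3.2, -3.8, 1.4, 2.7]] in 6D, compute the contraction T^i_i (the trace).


The contraction (trace) of a rank-2 tensor is the sum of its diagonal elements.
Diagonal entries: A[1,1] = 5.2, A[2,2] = -6.7, A[3,3] = -4.6, A[4,4] = -2.9, A[5,5] = 2, A[6,6] = 2.7
Tr(A) = 5.2 + -6.7 + -4.6 + -2.9 + 2 + 2.7 = -4.3

-4.3


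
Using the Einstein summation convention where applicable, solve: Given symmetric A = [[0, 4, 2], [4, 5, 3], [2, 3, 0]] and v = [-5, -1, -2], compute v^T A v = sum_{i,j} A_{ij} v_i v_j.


First compute Av:
(Av)_1 = 0*-5 + 4*-1 + 2*-2 = -8
(Av)_2 = 4*-5 + 5*-1 + 3*-2 = -31
(Av)_3 = 2*-5 + 3*-1 + 0*-2 = -13
Av = [-8, -31, -13]
Then v^T (Av) = -5*-8 + -1*-31 + -2*-13
= 40 + 31 + 26 = 97

97


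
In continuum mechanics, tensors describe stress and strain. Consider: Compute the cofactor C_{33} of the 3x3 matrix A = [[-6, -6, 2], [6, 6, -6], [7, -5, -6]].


To find cofactor C_{33}, delete row 3 and column 3.
The resulting 2x2 submatrix is: [[-6, -6], [6, 6]]
Minor M_{33} = -6*6 - -6*6
  = -36 - -36 = 0
Sign = (-1)^(3+3) = (-1)^6 = 1
Cofactor C_{33} = 1 * 0 = 0

0


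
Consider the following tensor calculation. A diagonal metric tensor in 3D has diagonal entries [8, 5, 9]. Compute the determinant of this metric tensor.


For a diagonal metric, the determinant is the product of diagonal entries.
Diagonal entries: 8, 5, 9
det(g) = 8 * 5 * 9 = 360

360


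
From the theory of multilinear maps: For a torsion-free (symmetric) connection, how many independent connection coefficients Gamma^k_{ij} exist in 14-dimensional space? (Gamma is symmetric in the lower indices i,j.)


Christoffel symbols Gamma^k_{ij} are symmetric in i,j, so there are d * d(d+1)/2 independent symbols.
d = 14
d(d+1)/2 = 14 * 15 / 2 = 105
Total = 14 * 105 = 1470

1470


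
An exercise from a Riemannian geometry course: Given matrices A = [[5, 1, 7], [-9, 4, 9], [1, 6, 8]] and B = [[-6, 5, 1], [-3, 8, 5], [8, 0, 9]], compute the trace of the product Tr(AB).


Tr(AB) = sum_i (AB)_{ii} where (AB)_{ii} = sum_k A_{ik} B_{ki}.
(AB)_{11} = 5*-6 + 1*-3 + 7*8 = 23
(AB)_{22} = -9*5 + 4*8 + 9*0 = -13
(AB)_{33} = 1*1 + 6*5 + 8*9 = 103
Tr(AB) = 23 + -13 + 103 = 113

113


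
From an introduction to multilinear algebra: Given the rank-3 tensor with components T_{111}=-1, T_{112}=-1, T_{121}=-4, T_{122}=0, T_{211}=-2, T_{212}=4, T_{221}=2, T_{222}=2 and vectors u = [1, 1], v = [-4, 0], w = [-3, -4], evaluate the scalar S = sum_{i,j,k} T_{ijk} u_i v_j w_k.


S = sum over i,j,k of T_{ijk} u_i v_j w_k. Expanding all 8 terms:
T_{111}*u_1*v_1*w_1 = -1*1*-4*-3 = -12  (running total: -12)
T_{112}*u_1*v_1*w_2 = -1*1*-4*-4 = -16  (running total: -28)
T_{121}*u_1*v_2*w_1 = -4*1*0*-3 = 0  (running total: -28)
T_{122}*u_1*v_2*w_2 = 0*1*0*-4 = 0  (running total: -28)
T_{211}*u_2*v_1*w_1 = -2*1*-4*-3 = -24  (running total: -52)
T_{212}*u_2*v_1*w_2 = 4*1*-4*-4 = 64  (running total: 12)
T_{221}*u_2*v_2*w_1 = 2*1*0*-3 = 0  (running total: 12)
T_{222}*u_2*v_2*w_2 = 2*1*0*-4 = 0  (running total: 12)
S = 12

12


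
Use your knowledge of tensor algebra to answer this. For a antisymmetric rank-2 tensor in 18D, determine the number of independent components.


A antisymmetric rank-2 tensor in d dimensions has d(d-1)/2 independent components.
d = 18
d(d-1)/2 = 18 * 17 / 2 = 306 / 2 = 153

153


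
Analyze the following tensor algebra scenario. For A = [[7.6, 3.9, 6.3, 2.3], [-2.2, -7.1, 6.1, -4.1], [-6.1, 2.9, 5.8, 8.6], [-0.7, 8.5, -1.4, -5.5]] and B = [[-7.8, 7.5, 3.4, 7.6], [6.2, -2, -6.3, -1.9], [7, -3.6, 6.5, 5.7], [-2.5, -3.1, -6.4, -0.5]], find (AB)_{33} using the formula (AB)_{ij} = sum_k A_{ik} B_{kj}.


(AB)_{ij} = sum_k A_{ik} B_{kj}.
For i=3, j=3:
A_{31} * B_{13} = -6.1 * 3.4 = -20.74
A_{32} * B_{23} = 2.9 * -6.3 = -18.27
A_{33} * B_{33} = 5.8 * 6.5 = 37.7
A_{34} * B_{43} = 8.6 * -6.4 = -55.04
Sum = -20.74 + -18.27 + 37.7 + -55.04 = -56.35

-56.35


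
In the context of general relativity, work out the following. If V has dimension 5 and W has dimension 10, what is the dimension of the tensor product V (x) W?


The dimension of a tensor product is the product of dimensions.
dim(V) = 5, dim(W) = 10
dim(V (x) W) = 5 * 10 = 50

50


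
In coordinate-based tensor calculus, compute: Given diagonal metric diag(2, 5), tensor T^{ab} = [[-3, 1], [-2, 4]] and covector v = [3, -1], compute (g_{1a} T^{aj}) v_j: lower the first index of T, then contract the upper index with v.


Step 1: lower the first index. For a diagonal metric, g_{ia} T^{aj} = g_{ii} T^{ij} (no sum on i).
g_{11} = 2
S_1{}^1 = 2 * T^{11} = 2 * -3 = -6
S_1{}^2 = 2 * T^{12} = 2 * 1 = 2
Step 2: contract S_1{}^j with v_j.
S_1{}^1 * v_1 = -6 * 3 = -18
S_1{}^2 * v_2 = 2 * -1 = -2
Result = -18 + -2 = -20

-20


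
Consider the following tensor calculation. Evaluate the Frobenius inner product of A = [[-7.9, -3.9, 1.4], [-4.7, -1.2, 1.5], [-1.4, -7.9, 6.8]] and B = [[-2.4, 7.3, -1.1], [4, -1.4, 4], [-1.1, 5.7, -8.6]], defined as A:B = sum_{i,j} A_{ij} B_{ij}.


A:B = sum over all i,j of A_{ij} * B_{ij}.
Row 1: -7.9*-2.4=18.96, -3.9*7.3=-28.47, 1.4*-1.1=-1.54 => row sum = -11.05
Row 2: -4.7*4=-18.8, -1.2*-1.4=1.68, 1.5*4=6 => row sum = -11.12
Row 3: -1.4*-1.1=1.54, -7.9*5.7=-45.03, 6.8*-8.6=-58.48 => row sum = -101.97
Total = -11.05 + -11.12 + -101.97 = -124.14

-124.14


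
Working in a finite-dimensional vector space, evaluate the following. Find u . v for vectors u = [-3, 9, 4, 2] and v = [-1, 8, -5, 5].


The inner product u . v = sum of u_i * v_i.
Term-by-term: -3 * -1, 9 * 8, 4 * -5, 2 * 5
Products: 3, 72, -20, 10
Sum = 3 + 72 + -20 + 10 = 65

65


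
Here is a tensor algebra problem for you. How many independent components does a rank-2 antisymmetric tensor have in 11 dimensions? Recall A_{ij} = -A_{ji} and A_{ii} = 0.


An antisymmetric rank-2 tensor satisfies A_{ij} = -A_{ji}, so diagonal entries are zero.
The independent components are the upper-triangular entries: C(n, 2) = n(n-1)/2.
n = 11
C(11, 2) = 11 * 10 / 2 = 110 / 2 = 55

55


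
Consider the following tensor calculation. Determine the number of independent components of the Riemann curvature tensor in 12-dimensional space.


The Riemann tensor in d dimensions has d^2(d^2 - 1)/12 independent components.
d = 12, so d^2 = 144
d^2 - 1 = 143
d^2(d^2 - 1) = 144 * 143 = 20592
Divide by 12: 20592 / 12 = 1716

1716


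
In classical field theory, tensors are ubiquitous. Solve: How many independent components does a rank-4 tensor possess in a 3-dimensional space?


The number of components of a rank-r tensor in d dimensions is d^r.
Here d = 3 and r = 4.
3^4 = 81

81


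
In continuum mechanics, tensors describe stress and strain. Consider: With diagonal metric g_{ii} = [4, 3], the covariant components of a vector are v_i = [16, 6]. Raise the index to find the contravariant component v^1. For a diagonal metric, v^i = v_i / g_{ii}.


To raise an index with a diagonal metric: v^i = v_i / g_{ii}.
For index 1: v_1 = 16, g_{11} = 4
v^1 = 16 / 4 = 4

4


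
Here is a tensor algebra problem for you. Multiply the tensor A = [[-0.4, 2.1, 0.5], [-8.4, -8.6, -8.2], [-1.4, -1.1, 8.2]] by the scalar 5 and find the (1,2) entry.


Scalar multiplication: (cA)_{ij} = c * A_{ij}.
c = 5
A_{12} = 2.1
(cA)_{12} = 5 * 2.1 = 10.5

10.5


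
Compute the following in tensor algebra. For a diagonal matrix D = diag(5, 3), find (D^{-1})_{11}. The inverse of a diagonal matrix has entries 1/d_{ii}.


For a diagonal matrix, the inverse has entries (D^{-1})_{ii} = 1/d_{ii}.
The diagonal entries are: d_{11} = 5, d_{22} = 3
We need (D^{-1})_{11} = 1/d_{11} = 1/5 = 1/5

1/5


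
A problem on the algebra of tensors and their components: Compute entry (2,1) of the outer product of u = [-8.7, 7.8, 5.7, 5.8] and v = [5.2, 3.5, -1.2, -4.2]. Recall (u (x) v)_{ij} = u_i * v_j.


The outer product entry T_{ij} = u_i * v_j.
We need i=2, j=1.
u_2 = 7.8, v_1 = 5.2
T_{2,1} = 7.8 * 5.2 = 40.56

40.56


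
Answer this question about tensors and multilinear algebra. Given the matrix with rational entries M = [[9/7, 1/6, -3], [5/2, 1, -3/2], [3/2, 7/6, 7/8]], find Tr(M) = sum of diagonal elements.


The trace is the sum of diagonal entries.
Diagonal: M[1,1] = 9/7, M[2,2] = 1, M[3,3] = 7/8
Tr(M) = 9/7 + 1 + 7/8
Computing step by step:
After adding M[1,1]: 9/7
After adding M[2,2]: 16/7
After adding M[3,3]: 177/56
Tr(M) = 177/56

177/56


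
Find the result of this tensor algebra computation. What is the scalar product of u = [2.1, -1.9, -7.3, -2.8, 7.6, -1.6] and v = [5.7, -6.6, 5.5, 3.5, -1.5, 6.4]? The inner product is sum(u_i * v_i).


The inner product u . v = sum of u_i * v_i.
Term-by-term: 2.1 * 5.7, -1.9 * -6.6, -7.3 * 5.5, -2.8 * 3.5, 7.6 * -1.5, -1.6 * 6.4
Products: 11.97, 12.54, -40.15, -9.8, -11.4, -10.24
Sum = 11.97 + 12.54 + -40.15 + -9.8 + -11.4 + -10.24 = -47.08

-47.08


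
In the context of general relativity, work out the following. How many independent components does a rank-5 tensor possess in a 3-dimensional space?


The number of components of a rank-r tensor in d dimensions is d^r.
Here d = 3 and r = 5.
3^5 = 243

243


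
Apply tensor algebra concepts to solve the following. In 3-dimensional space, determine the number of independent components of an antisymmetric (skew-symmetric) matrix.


An antisymmetric rank-2 tensor satisfies A_{ij} = -A_{ji}, so diagonal entries are zero.
The independent components are the upper-triangular entries: C(n, 2) = n(n-1)/2.
n = 3
C(3, 2) = 3 * 2 / 2 = 6 / 2 = 3

3


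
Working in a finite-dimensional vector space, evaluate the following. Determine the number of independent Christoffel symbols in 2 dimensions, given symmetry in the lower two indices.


Christoffel symbols Gamma^k_{ij} are symmetric in i,j, so there are d * d(d+1)/2 independent symbols.
d = 2
d(d+1)/2 = 2 * 3 / 2 = 3
Total = 2 * 3 = 6

6


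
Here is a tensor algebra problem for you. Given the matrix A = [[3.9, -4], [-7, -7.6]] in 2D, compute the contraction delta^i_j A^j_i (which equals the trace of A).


The contraction (trace) of a rank-2 tensor is the sum of its diagonal elements.
Diagonal entries: A[1,1] = 3.9, A[2,2] = -7.6
Tr(A) = 3.9 + -7.6 = -3.7

-3.7


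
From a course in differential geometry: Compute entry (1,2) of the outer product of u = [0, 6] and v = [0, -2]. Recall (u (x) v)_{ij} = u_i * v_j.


The outer product entry T_{ij} = u_i * v_j.
We need i=1, j=2.
u_1 = 0, v_2 = -2
T_{1,2} = 0 * -2 = 0

0


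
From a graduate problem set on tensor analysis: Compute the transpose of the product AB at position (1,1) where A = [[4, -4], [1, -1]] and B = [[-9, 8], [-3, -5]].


(AB)^T_{ij} = (AB)_{ji} = sum_k A_{jk} B_{ki}.
For i=1, j=1 we need (AB)_{11}:
A_{11} * B_{11} = 4 * -9 = -36
A_{12} * B_{21} = -4 * -3 = 12
Sum = -36 + 12 = -24

-24


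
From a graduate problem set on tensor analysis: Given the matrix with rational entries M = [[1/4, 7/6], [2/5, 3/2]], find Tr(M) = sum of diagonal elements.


The trace is the sum of diagonal entries.
Diagonal: M[1,1] = 1/4, M[2,2] = 3/2
Tr(M) = 1/4 + 3/2
Computing step by step:
After adding M[1,1]: 1/4
After adding M[2,2]: 7/4
Tr(M) = 7/4

7/4


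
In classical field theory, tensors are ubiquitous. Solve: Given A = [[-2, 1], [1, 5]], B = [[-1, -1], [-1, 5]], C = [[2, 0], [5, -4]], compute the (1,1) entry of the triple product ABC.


(ABC)_{11} = sum_m (AB)_{1m} C_{m1}. First compute row 1 of AB.
(AB)_{11} = -2*-1 + 1*-1 = 1
(AB)_{12} = -2*-1 + 1*5 = 7
Now contract with column 1 of C:
(AB)_{11} * C_{11} = 1 * 2 = 2
(AB)_{12} * C_{21} = 7 * 5 = 35
(ABC)_{11} = 2 + 35 = 37

37


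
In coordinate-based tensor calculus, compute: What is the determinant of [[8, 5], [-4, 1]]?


For a 2x2 matrix [[a, b], [c, d]], det = a*d - b*c.
a = 8, b = 5, c = -4, d = 1
a*d = 8 * 1 = 8
b*c = 5 * -4 = -20
det = 8 - -20 = 28

28


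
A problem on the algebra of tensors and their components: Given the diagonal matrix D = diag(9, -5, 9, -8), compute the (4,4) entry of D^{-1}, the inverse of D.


For a diagonal matrix, the inverse has entries (D^{-1})_{ii} = 1/d_{ii}.
The diagonal entries are: d_{11} = 9, d_{22} = -5, d_{33} = 9, d_{44} = -8
We need (D^{-1})_{44} = 1/d_{44} = 1/-8 = -1/8

-1/8


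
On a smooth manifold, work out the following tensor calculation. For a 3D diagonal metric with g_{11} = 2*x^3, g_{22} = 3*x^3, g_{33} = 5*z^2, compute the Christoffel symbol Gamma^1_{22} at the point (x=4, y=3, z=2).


For a diagonal metric, Gamma^k_{ij} = (1/2) g^{kk} (dg_{ik}/dx_j + dg_{jk}/dx_i - dg_{ij}/dx_k).
The metric is diagonal, so g_{ab} = 0 for a != b.
At the given point: g_{11} = 128, g_{22} = 192, g_{33} = 20
g^{11} = 1/128
dg_{21}/dx_2 = 0 (off-diagonal)
dg_{21}/dx_2 = 0 (off-diagonal)
dg_{22}/dx_1 = dg_{22}/dx_1 = 144
Numerator = 0 + 0 - 144 = -144
Gamma^1_{22} = -144 / (2 * 128) = -9/16

-9/16


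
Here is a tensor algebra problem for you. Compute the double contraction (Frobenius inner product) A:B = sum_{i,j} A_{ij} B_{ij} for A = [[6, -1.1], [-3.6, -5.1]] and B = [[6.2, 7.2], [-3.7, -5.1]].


A:B = sum over all i,j of A_{ij} * B_{ij}.
Row 1: 6*6.2=37.2, -1.1*7.2=-7.92 => row sum = 29.28
Row 2: -3.6*-3.7=13.32, -5.1*-5.1=26.01 => row sum = 39.33
Total = 29.28 + 39.33 = 68.61

68.61


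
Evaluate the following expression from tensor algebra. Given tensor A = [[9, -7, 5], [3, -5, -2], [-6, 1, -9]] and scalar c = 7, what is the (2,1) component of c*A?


Scalar multiplication: (cA)_{ij} = c * A_{ij}.
c = 7
A_{21} = 3
(cA)_{21} = 7 * 3 = 21

21


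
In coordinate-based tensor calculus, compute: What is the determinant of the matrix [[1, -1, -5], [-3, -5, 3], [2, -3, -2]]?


Expanding along the first row, det(A) = a11*M_11 - a12*M_12 + a13*M_13, where M_1j is the (1,j) minor.
Minor M_11 = -5*-2 - 3*-3 = 19
Minor M_12 = -3*-2 - 3*2 = 0
Minor M_13 = -3*-3 - -5*2 = 19
det = 1*(19) - -1*(0) + -5*(19)
    = 19 - 0 + -95
    = -76

-76


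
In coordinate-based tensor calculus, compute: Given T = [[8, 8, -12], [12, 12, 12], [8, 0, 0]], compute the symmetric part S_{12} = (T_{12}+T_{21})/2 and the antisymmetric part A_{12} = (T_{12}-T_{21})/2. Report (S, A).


T_{12} = 8
T_{21} = 12
S_{12} = (8 + 12)/2 = 20/2 = 10
A_{12} = (8 - 12)/2 = -4/2 = -2
Check: S + A = 10 + -2 = 8 = T_{12}.

(10, -2)


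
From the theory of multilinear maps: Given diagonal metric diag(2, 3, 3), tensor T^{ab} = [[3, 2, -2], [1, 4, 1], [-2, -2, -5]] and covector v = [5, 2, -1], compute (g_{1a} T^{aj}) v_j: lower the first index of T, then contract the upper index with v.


Step 1: lower the first index. For a diagonal metric, g_{ia} T^{aj} = g_{ii} T^{ij} (no sum on i).
g_{11} = 2
S_1{}^1 = 2 * T^{11} = 2 * 3 = 6
S_1{}^2 = 2 * T^{12} = 2 * 2 = 4
S_1{}^3 = 2 * T^{13} = 2 * -2 = -4
Step 2: contract S_1{}^j with v_j.
S_1{}^1 * v_1 = 6 * 5 = 30
S_1{}^2 * v_2 = 4 * 2 = 8
S_1{}^3 * v_3 = -4 * -1 = 4
Result = 30 + 8 + 4 = 42

42


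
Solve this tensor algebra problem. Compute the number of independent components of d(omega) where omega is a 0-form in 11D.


The exterior derivative of a p-form is a (p+1)-form.
Its number of independent components is C(n, p+1).
n = 11, p+1 = 1
C(11, 1) = 11

11


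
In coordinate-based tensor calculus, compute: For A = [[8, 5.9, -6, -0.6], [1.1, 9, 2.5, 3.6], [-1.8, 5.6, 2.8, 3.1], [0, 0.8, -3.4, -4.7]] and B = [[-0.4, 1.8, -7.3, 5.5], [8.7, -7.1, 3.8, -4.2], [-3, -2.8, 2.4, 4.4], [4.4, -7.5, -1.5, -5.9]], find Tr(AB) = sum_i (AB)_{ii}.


Tr(AB) = sum_i (AB)_{ii} where (AB)_{ii} = sum_k A_{ik} B_{ki}.
(AB)_{11} = 8*-0.4 + 5.9*8.7 + -6*-3 + -0.6*4.4 = 63.49
(AB)_{22} = 1.1*1.8 + 9*-7.1 + 2.5*-2.8 + 3.6*-7.5 = -95.92
(AB)_{33} = -1.8*-7.3 + 5.6*3.8 + 2.8*2.4 + 3.1*-1.5 = 36.49
(AB)_{44} = 0*5.5 + 0.8*-4.2 + -3.4*4.4 + -4.7*-5.9 = 9.41
Tr(AB) = 63.49 + -95.92 + 36.49 + 9.41 = 13.47

13.47


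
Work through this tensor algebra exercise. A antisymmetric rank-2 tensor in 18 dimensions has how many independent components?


A antisymmetric rank-2 tensor in d dimensions has d(d-1)/2 independent components.
d = 18
d(d-1)/2 = 18 * 17 / 2 = 306 / 2 = 153

153


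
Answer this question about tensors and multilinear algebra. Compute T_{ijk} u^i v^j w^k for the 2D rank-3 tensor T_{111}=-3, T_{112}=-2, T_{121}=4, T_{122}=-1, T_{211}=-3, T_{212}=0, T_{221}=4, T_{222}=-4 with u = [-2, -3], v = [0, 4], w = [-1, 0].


S = sum over i,j,k of T_{ijk} u_i v_j w_k. Expanding all 8 terms:
T_{111}*u_1*v_1*w_1 = -3*-2*0*-1 = 0  (running total: 0)
T_{112}*u_1*v_1*w_2 = -2*-2*0*0 = 0  (running total: 0)
T_{121}*u_1*v_2*w_1 = 4*-2*4*-1 = 32  (running total: 32)
T_{122}*u_1*v_2*w_2 = -1*-2*4*0 = 0  (running total: 32)
T_{211}*u_2*v_1*w_1 = -3*-3*0*-1 = 0  (running total: 32)
T_{212}*u_2*v_1*w_2 = 0*-3*0*0 = 0  (running total: 32)
T_{221}*u_2*v_2*w_1 = 4*-3*4*-1 = 48  (running total: 80)
T_{222}*u_2*v_2*w_2 = -4*-3*4*0 = 0  (running total: 80)
S = 80

80


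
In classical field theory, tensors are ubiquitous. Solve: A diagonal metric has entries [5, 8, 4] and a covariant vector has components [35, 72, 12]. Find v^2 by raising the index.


To raise an index with a diagonal metric: v^i = v_i / g_{ii}.
For index 2: v_2 = 72, g_{22} = 8
v^2 = 72 / 8 = 9

9


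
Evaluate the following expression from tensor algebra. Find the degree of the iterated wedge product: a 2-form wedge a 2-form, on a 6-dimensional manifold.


The degree of a wedge product is the sum of the degrees of the individual forms.
Degrees: 2, 2
Total degree = 2 + 2 = 4

4


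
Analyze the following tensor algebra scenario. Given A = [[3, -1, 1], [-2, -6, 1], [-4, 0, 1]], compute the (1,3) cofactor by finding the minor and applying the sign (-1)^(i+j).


To find cofactor C_{13}, delete row 1 and column 3.
The resulting 2x2 submatrix is: [[-2, -6], [-4, 0]]
Minor M_{13} = -2*0 - -6*-4
  = 0 - 24 = -24
Sign = (-1)^(1+3) = (-1)^4 = 1
Cofactor C_{13} = 1 * -24 = -24

-24


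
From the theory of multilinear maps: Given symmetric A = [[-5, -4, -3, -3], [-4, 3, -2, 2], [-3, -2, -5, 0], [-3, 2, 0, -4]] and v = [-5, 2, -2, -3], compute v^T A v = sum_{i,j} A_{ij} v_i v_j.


First compute Av:
(Av)_1 = -5*-5 + -4*2 + -3*-2 + -3*-3 = 32
(Av)_2 = -4*-5 + 3*2 + -2*-2 + 2*-3 = 24
(Av)_3 = -3*-5 + -2*2 + -5*-2 + 0*-3 = 21
(Av)_4 = -3*-5 + 2*2 + 0*-2 + -4*-3 = 31
Av = [32, 24, 21, 31]
Then v^T (Av) = -5*32 + 2*24 + -2*21 + -3*31
= -160 + 48 + -42 + -93 = -247

-247


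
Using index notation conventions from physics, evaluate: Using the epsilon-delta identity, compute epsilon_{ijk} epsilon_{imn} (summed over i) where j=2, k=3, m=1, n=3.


Using the identity: epsilon_{ijk} epsilon_{imn} = delta_{jm} delta_{kn} - delta_{jn} delta_{km}.
delta_{21} = 0
delta_{33} = 1
delta_{23} = 0
delta_{31} = 0
Result = 0 * 1 - 0 * 0 = 0 - 0 = 0

0


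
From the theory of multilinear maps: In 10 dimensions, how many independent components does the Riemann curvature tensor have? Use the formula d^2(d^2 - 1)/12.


The Riemann tensor in d dimensions has d^2(d^2 - 1)/12 independent components.
d = 10, so d^2 = 100
d^2 - 1 = 99
d^2(d^2 - 1) = 100 * 99 = 9900
Divide by 12: 9900 / 12 = 825

825


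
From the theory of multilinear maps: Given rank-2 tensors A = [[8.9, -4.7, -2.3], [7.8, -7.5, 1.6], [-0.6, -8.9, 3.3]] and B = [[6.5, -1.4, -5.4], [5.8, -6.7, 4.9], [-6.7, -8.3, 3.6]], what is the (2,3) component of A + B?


Tensor addition is component-wise: (A + B)_{ij} = A_{ij} + B_{ij}.
A_{23} = 1.6
B_{23} = 4.9
(A + B)_{23} = 1.6 + 4.9 = 6.5

6.5


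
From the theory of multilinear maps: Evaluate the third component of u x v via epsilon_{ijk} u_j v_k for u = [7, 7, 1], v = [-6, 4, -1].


(u x v)_3 = sum_{j,k} epsilon_{3jk} u_j v_k. Only permutations of (1,2,3) contribute; the two non-zero terms are:
eps_{312} u_1 v_2 = 1 * 7 * 4 = 28
eps_{321} u_2 v_1 = -1 * 7 * -6 = 42
(u x v)_3 = 70

70


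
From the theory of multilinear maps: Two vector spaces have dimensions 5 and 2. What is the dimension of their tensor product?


The dimension of a tensor product is the product of dimensions.
dim(V) = 5, dim(W) = 2
dim(V (x) W) = 5 * 2 = 10

10


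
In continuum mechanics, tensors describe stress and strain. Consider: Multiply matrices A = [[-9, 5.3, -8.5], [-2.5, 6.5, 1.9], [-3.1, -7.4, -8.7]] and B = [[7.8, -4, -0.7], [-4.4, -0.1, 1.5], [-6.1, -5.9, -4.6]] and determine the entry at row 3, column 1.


(AB)_{ij} = sum_k A_{ik} B_{kj}.
For i=3, j=1:
A_{31} * B_{11} = -3.1 * 7.8 = -24.18
A_{32} * B_{21} = -7.4 * -4.4 = 32.56
A_{33} * B_{31} = -8.7 * -6.1 = 53.07
Sum = -24.18 + 32.56 + 53.07 = 61.45

61.45


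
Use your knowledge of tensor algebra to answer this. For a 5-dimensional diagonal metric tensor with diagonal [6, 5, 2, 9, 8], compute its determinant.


For a diagonal metric, the determinant is the product of diagonal entries.
Diagonal entries: 6, 5, 2, 9, 8
det(g) = 6 * 5 * 2 * 9 * 8 = 4320

4320


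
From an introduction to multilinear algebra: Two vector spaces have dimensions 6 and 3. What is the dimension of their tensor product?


The dimension of a tensor product is the product of dimensions.
dim(V) = 6, dim(W) = 3
dim(V (x) W) = 6 * 3 = 18

18


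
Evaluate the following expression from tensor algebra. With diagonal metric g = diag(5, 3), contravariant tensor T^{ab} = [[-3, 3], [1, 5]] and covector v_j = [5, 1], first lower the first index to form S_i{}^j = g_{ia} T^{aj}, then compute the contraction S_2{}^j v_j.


Step 1: lower the first index. For a diagonal metric, g_{ia} T^{aj} = g_{ii} T^{ij} (no sum on i).
g_{22} = 3
S_2{}^1 = 3 * T^{21} = 3 * 1 = 3
S_2{}^2 = 3 * T^{22} = 3 * 5 = 15
Step 2: contract S_2{}^j with v_j.
S_2{}^1 * v_1 = 3 * 5 = 15
S_2{}^2 * v_2 = 15 * 1 = 15
Result = 15 + 15 = 30

30


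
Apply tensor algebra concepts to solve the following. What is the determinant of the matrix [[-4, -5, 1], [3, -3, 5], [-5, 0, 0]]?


Expanding along the first row, det(A) = a11*M_11 - a12*M_12 + a13*M_13, where M_1j is the (1,j) minor.
Minor M_11 = -3*0 - 5*0 = 0
Minor M_12 = 3*0 - 5*-5 = 25
Minor M_13 = 3*0 - -3*-5 = -15
det = -4*(0) - -5*(25) + 1*(-15)
    = 0 - -125 + -15
    = 110

110


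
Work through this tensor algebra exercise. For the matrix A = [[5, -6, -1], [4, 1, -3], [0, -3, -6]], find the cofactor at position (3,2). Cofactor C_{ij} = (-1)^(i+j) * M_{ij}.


To find cofactor C_{32}, delete row 3 and column 2.
The resulting 2x2 submatrix is: [[5, -1], [4, -3]]
Minor M_{32} = 5*-3 - -1*4
  = -15 - -4 = -11
Sign = (-1)^(3+2) = (-1)^5 = -1
Cofactor C_{32} = -1 * -11 = 11

11


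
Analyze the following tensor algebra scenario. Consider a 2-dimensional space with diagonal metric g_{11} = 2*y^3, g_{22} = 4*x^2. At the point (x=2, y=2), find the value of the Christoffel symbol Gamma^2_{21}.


For a diagonal metric, Gamma^k_{ij} = (1/2) g^{kk} (dg_{ik}/dx_j + dg_{jk}/dx_i - dg_{ij}/dx_k).
The metric is diagonal, so g_{ab} = 0 for a != b.
At the given point: g_{11} = 16, g_{22} = 16
g^{22} = 1/16
dg_{22}/dx_1 = dg_{22}/dx_1 = 16
dg_{12}/dx_2 = 0 (off-diagonal)
dg_{21}/dx_2 = 0 (off-diagonal)
Numerator = 16 + 0 - 0 = 16
Gamma^2_{21} = 16 / (2 * 16) = 1/2

1/2


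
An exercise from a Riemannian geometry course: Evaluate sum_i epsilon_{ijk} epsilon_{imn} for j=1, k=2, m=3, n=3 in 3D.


Using the identity: epsilon_{ijk} epsilon_{imn} = delta_{jm} delta_{kn} - delta_{jn} delta_{km}.
delta_{13} = 0
delta_{23} = 0
delta_{13} = 0
delta_{23} = 0
Result = 0 * 0 - 0 * 0 = 0 - 0 = 0

0


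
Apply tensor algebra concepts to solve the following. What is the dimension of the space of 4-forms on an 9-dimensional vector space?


The dimension of the space of p-forms on an n-dimensional space is C(n, p).
n = 9, p = 4
C(9, 4) = 9! / (4! * 5!) = 126

126


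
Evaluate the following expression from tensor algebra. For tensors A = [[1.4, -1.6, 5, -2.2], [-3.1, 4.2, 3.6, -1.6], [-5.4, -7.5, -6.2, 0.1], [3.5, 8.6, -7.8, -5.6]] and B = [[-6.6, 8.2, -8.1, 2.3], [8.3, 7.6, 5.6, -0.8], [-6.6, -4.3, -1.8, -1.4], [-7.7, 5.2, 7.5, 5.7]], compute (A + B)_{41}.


Tensor addition is component-wise: (A + B)_{ij} = A_{ij} + B_{ij}.
A_{41} = 3.5
B_{41} = -7.7
(A + B)_{41} = 3.5 + -7.7 = -4.2

-4.2


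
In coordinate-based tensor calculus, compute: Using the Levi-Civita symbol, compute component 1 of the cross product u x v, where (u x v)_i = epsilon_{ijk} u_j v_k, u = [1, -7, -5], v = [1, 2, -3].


(u x v)_1 = sum_{j,k} epsilon_{1jk} u_j v_k. Only permutations of (1,2,3) contribute; the two non-zero terms are:
eps_{123} u_2 v_3 = 1 * -7 * -3 = 21
eps_{132} u_3 v_2 = -1 * -5 * 2 = 10
(u x v)_1 = 31

31


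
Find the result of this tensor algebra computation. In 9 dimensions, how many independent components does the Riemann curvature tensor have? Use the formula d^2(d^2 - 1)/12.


The Riemann tensor in d dimensions has d^2(d^2 - 1)/12 independent components.
d = 9, so d^2 = 81
d^2 - 1 = 80
d^2(d^2 - 1) = 81 * 80 = 6480
Divide by 12: 6480 / 12 = 540

540


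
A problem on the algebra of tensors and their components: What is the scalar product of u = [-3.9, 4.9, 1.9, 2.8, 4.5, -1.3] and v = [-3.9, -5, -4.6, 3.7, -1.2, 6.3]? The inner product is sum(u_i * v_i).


The inner product u . v = sum of u_i * v_i.
Term-by-term: -3.9 * -3.9, 4.9 * -5, 1.9 * -4.6, 2.8 * 3.7, 4.5 * -1.2, -1.3 * 6.3
Products: 15.21, -24.5, -8.74, 10.36, -5.4, -8.19
Sum = 15.21 + -24.5 + -8.74 + 10.36 + -5.4 + -8.19 = -21.26

-21.26


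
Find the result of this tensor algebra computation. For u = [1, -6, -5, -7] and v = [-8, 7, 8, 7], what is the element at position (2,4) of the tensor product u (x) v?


The outer product entry T_{ij} = u_i * v_j.
We need i=2, j=4.
u_2 = -6, v_4 = 7
T_{2,4} = -6 * 7 = -42

-42


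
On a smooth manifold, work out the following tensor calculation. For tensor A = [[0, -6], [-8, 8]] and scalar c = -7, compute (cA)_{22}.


Scalar multiplication: (cA)_{ij} = c * A_{ij}.
c = -7
A_{22} = 8
(cA)_{22} = -7 * 8 = -56

-56


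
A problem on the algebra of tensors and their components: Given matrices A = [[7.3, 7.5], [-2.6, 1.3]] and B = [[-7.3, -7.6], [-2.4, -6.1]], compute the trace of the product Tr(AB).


Tr(AB) = sum_i (AB)_{ii} where (AB)_{ii} = sum_k A_{ik} B_{ki}.
(AB)_{11} = 7.3*-7.3 + 7.5*-2.4 = -71.29
(AB)_{22} = -2.6*-7.6 + 1.3*-6.1 = 11.83
Tr(AB) = -71.29 + 11.83 = -59.46

-59.46


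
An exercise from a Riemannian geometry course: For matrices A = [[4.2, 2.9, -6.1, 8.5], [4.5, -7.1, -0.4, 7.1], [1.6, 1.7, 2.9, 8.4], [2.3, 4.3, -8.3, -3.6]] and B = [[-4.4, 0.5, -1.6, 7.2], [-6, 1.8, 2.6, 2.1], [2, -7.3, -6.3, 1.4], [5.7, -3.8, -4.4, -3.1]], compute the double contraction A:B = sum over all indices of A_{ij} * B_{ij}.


A:B = sum over all i,j of A_{ij} * B_{ij}.
Row 1: 4.2*-4.4=-18.48, 2.9*0.5=1.45, -6.1*-1.6=9.76, 8.5*7.2=61.2 => row sum = 53.93
Row 2: 4.5*-6=-27, -7.1*1.8=-12.78, -0.4*2.6=-1.04, 7.1*2.1=14.91 => row sum = -25.91
Row 3: 1.6*2=3.2, 1.7*-7.3=-12.41, 2.9*-6.3=-18.27, 8.4*1.4=11.76 => row sum = -15.72
Row 4: 2.3*5.7=13.11, 4.3*-3.8=-16.34, -8.3*-4.4=36.52, -3.6*-3.1=11.16 => row sum = 44.45
Total = 53.93 + -25.91 + -15.72 + 44.45 = 56.75

56.75


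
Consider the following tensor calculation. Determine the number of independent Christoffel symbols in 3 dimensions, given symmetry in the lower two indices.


Christoffel symbols Gamma^k_{ij} are symmetric in i,j, so there are d * d(d+1)/2 independent symbols.
d = 3
d(d+1)/2 = 3 * 4 / 2 = 6
Total = 3 * 6 = 18

18


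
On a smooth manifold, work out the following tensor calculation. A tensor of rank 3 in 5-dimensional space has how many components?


The number of components of a rank-r tensor in d dimensions is d^r.
Here d = 5 and r = 3.
5^3 = 125

125


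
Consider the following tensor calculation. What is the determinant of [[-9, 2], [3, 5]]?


For a 2x2 matrix [[a, b], [c, d]], det = a*d - b*c.
a = -9, b = 2, c = 3, d = 5
a*d = -9 * 5 = -45
b*c = 2 * 3 = 6
det = -45 - 6 = -51

-51


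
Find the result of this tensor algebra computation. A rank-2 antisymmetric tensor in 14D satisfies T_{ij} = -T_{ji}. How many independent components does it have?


An antisymmetric rank-2 tensor satisfies A_{ij} = -A_{ji}, so diagonal entries are zero.
The independent components are the upper-triangular entries: C(n, 2) = n(n-1)/2.
n = 14
C(14, 2) = 14 * 13 / 2 = 182 / 2 = 91

91


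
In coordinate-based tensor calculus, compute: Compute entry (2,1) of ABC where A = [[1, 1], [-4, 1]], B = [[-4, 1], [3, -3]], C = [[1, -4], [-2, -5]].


(ABC)_{21} = sum_m (AB)_{2m} C_{m1}. First compute row 2 of AB.
(AB)_{21} = -4*-4 + 1*3 = 19
(AB)_{22} = -4*1 + 1*-3 = -7
Now contract with column 1 of C:
(AB)_{21} * C_{11} = 19 * 1 = 19
(AB)_{22} * C_{21} = -7 * -2 = 14
(ABC)_{21} = 19 + 14 = 33

33


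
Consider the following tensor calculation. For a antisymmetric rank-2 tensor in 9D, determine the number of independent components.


A antisymmetric rank-2 tensor in d dimensions has d(d-1)/2 independent components.
d = 9
d(d-1)/2 = 9 * 8 / 2 = 72 / 2 = 36

36


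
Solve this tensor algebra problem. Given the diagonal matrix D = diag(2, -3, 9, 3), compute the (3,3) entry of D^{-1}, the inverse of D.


For a diagonal matrix, the inverse has entries (D^{-1})_{ii} = 1/d_{ii}.
The diagonal entries are: d_{11} = 2, d_{22} = -3, d_{33} = 9, d_{44} = 3
We need (D^{-1})_{33} = 1/d_{33} = 1/9 = 1/9

1/9


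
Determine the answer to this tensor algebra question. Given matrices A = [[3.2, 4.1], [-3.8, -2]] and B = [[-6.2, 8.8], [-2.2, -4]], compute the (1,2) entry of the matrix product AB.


(AB)_{ij} = sum_k A_{ik} B_{kj}.
For i=1, j=2:
A_{11} * B_{12} = 3.2 * 8.8 = 28.16
A_{12} * B_{22} = 4.1 * -4 = -16.4
Sum = 28.16 + -16.4 = 11.76

11.76


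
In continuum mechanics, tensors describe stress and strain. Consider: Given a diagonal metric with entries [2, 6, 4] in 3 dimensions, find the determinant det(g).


For a diagonal metric, the determinant is the product of diagonal entries.
Diagonal entries: 2, 6, 4
det(g) = 2 * 6 * 4 = 48

48


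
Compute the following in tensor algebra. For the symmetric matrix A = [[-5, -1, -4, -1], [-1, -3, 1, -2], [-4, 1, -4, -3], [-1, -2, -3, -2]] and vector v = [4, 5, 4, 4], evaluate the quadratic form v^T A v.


First compute Av:
(Av)_1 = -5*4 + -1*5 + -4*4 + -1*4 = -45
(Av)_2 = -1*4 + -3*5 + 1*4 + -2*4 = -23
(Av)_3 = -4*4 + 1*5 + -4*4 + -3*4 = -39
(Av)_4 = -1*4 + -2*5 + -3*4 + -2*4 = -34
Av = [-45, -23, -39, -34]
Then v^T (Av) = 4*-45 + 5*-23 + 4*-39 + 4*-34
= -180 + -115 + -156 + -136 = -587

-587


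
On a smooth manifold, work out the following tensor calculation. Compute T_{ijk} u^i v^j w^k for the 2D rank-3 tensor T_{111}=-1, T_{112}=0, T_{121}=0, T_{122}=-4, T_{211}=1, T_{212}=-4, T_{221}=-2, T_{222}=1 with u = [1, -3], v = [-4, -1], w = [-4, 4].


S = sum over i,j,k of T_{ijk} u_i v_j w_k. Expanding all 8 terms:
T_{111}*u_1*v_1*w_1 = -1*1*-4*-4 = -16  (running total: -16)
T_{112}*u_1*v_1*w_2 = 0*1*-4*4 = 0  (running total: -16)
T_{121}*u_1*v_2*w_1 = 0*1*-1*-4 = 0  (running total: -16)
T_{122}*u_1*v_2*w_2 = -4*1*-1*4 = 16  (running total: 0)
T_{211}*u_2*v_1*w_1 = 1*-3*-4*-4 = -48  (running total: -48)
T_{212}*u_2*v_1*w_2 = -4*-3*-4*4 = -192  (running total: -240)
T_{221}*u_2*v_2*w_1 = -2*-3*-1*-4 = 24  (running total: -216)
T_{222}*u_2*v_2*w_2 = 1*-3*-1*4 = 12  (running total: -204)
S = -204

-204


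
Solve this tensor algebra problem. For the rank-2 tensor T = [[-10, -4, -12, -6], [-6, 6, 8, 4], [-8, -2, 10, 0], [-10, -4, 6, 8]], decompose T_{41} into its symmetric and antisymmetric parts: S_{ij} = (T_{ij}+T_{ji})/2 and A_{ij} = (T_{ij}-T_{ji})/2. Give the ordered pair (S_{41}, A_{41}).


T_{41} = -10
T_{14} = -6
S_{41} = (-10 + -6)/2 = -16/2 = -8
A_{41} = (-10 - -6)/2 = -4/2 = -2
Check: S + A = -8 + -2 = -10 = T_{41}.

(-8, -2)


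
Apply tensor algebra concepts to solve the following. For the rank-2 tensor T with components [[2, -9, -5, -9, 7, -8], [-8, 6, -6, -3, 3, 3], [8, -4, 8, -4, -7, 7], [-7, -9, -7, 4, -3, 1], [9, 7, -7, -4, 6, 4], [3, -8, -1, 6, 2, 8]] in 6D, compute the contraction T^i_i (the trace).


The contraction (trace) of a rank-2 tensor is the sum of its diagonal elements.
Diagonal entries: A[1,1] = 2, A[2,2] = 6, A[3,3] = 8, A[4,4] = 4, A[5,5] = 6, A[6,6] = 8
Tr(A) = 2 + 6 + 8 + 4 + 6 + 8 = 34

34


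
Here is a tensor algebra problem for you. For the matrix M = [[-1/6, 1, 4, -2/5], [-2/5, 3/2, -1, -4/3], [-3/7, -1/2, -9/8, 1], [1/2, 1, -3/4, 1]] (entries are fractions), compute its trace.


The trace is the sum of diagonal entries.
Diagonal: M[1,1] = -1/6, M[2,2] = 3/2, M[3,3] = -9/8, M[4,4] = 1
Tr(M) = -1/6 + 3/2 + -9/8 + 1
Computing step by step:
After adding M[1,1]: -1/6
After adding M[2,2]: 4/3
After adding M[3,3]: 5/24
After adding M[4,4]: 29/24
Tr(M) = 29/24

29/24


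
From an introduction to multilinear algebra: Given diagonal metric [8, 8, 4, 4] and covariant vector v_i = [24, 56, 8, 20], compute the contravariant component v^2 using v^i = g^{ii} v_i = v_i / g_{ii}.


To raise an index with a diagonal metric: v^i = v_i / g_{ii}.
For index 2: v_2 = 56, g_{22} = 8
v^2 = 56 / 8 = 7

7


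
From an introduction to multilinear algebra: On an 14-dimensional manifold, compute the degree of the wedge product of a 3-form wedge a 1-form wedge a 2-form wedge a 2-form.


The degree of a wedge product is the sum of the degrees of the individual forms.
Degrees: 3, 1, 2, 2
Total degree = 3 + 1 + 2 + 2 = 8

8


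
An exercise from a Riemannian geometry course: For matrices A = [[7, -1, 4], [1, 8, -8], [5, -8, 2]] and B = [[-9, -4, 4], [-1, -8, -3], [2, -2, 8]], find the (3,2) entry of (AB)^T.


(AB)^T_{ij} = (AB)_{ji} = sum_k A_{jk} B_{ki}.
For i=3, j=2 we need (AB)_{23}:
A_{21} * B_{13} = 1 * 4 = 4
A_{22} * B_{23} = 8 * -3 = -24
A_{23} * B_{33} = -8 * 8 = -64
Sum = 4 + -24 + -64 = -84

-84


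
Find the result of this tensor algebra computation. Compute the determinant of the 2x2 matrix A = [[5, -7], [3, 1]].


For a 2x2 matrix [[a, b], [c, d]], det = a*d - b*c.
a = 5, b = -7, c = 3, d = 1
a*d = 5 * 1 = 5
b*c = -7 * 3 = -21
det = 5 - -21 = 26

26


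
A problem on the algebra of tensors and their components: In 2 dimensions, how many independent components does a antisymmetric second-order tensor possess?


A antisymmetric rank-2 tensor in d dimensions has d(d-1)/2 independent components.
d = 2
d(d-1)/2 = 2 * 1 / 2 = 2 / 2 = 1

1


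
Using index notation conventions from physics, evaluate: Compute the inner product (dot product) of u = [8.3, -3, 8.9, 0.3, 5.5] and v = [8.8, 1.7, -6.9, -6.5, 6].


The inner product u . v = sum of u_i * v_i.
Term-by-term: 8.3 * 8.8, -3 * 1.7, 8.9 * -6.9, 0.3 * -6.5, 5.5 * 6
Products: 73.04, -5.1, -61.41, -1.95, 33
Sum = 73.04 + -5.1 + -61.41 + -1.95 + 33 = 37.58

37.58


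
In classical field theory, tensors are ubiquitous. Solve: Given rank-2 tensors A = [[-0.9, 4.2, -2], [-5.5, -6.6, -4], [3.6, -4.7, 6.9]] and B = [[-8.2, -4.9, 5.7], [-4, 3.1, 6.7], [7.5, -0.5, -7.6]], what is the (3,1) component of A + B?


Tensor addition is component-wise: (A + B)_{ij} = A_{ij} + B_{ij}.
A_{31} = 3.6
B_{31} = 7.5
(A + B)_{31} = 3.6 + 7.5 = 11.1

11.1


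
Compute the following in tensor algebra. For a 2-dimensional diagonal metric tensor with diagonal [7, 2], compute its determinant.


For a diagonal metric, the determinant is the product of diagonal entries.
Diagonal entries: 7, 2
det(g) = 7 * 2 = 14

14


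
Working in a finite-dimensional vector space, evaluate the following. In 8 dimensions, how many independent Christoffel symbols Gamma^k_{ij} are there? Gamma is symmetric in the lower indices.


Christoffel symbols Gamma^k_{ij} are symmetric in i,j, so there are d * d(d+1)/2 independent symbols.
d = 8
d(d+1)/2 = 8 * 9 / 2 = 36
Total = 8 * 36 = 288

288


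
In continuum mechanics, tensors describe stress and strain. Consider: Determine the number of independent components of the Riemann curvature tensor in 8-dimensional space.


The Riemann tensor in d dimensions has d^2(d^2 - 1)/12 independent components.
d = 8, so d^2 = 64
d^2 - 1 = 63
d^2(d^2 - 1) = 64 * 63 = 4032
Divide by 12: 4032 / 12 = 336

336


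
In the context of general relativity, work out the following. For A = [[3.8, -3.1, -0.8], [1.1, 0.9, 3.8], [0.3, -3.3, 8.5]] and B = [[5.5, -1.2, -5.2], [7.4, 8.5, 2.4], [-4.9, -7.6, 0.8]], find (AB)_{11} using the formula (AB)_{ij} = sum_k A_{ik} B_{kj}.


(AB)_{ij} = sum_k A_{ik} B_{kj}.
For i=1, j=1:
A_{11} * B_{11} = 3.8 * 5.5 = 20.9
A_{12} * B_{21} = -3.1 * 7.4 = -22.94
A_{13} * B_{31} = -0.8 * -4.9 = 3.92
Sum = 20.9 + -22.94 + 3.92 = 1.88

1.88


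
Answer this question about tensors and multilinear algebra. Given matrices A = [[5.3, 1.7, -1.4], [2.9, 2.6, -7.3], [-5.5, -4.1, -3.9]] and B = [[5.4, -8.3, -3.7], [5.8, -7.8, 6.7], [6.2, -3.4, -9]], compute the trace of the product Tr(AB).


Tr(AB) = sum_i (AB)_{ii} where (AB)_{ii} = sum_k A_{ik} B_{ki}.
(AB)_{11} = 5.3*5.4 + 1.7*5.8 + -1.4*6.2 = 29.8
(AB)_{22} = 2.9*-8.3 + 2.6*-7.8 + -7.3*-3.4 = -19.53
(AB)_{33} = -5.5*-3.7 + -4.1*6.7 + -3.9*-9 = 27.98
Tr(AB) = 29.8 + -19.53 + 27.98 = 38.25

38.25


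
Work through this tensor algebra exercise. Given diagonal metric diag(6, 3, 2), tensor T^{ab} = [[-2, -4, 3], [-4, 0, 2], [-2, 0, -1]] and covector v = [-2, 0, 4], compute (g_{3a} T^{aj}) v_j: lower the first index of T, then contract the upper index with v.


Step 1: lower the first index. For a diagonal metric, g_{ia} T^{aj} = g_{ii} T^{ij} (no sum on i).
g_{33} = 2
S_3{}^1 = 2 * T^{31} = 2 * -2 = -4
S_3{}^2 = 2 * T^{32} = 2 * 0 = 0
S_3{}^3 = 2 * T^{33} = 2 * -1 = -2
Step 2: contract S_3{}^j with v_j.
S_3{}^1 * v_1 = -4 * -2 = 8
S_3{}^2 * v_2 = 0 * 0 = 0
S_3{}^3 * v_3 = -2 * 4 = -8
Result = 8 + 0 + -8 = 0

0


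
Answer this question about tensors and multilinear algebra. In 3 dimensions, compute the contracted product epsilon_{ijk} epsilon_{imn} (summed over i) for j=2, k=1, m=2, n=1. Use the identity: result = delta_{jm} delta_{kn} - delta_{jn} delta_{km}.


Using the identity: epsilon_{ijk} epsilon_{imn} = delta_{jm} delta_{kn} - delta_{jn} delta_{km}.
delta_{22} = 1
delta_{11} = 1
delta_{21} = 0
delta_{12} = 0
Result = 1 * 1 - 0 * 0 = 1 - 0 = 1

1


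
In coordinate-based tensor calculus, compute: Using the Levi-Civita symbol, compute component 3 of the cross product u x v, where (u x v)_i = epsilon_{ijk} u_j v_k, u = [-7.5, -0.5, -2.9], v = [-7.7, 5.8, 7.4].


(u x v)_3 = sum_{j,k} epsilon_{3jk} u_j v_k. Only permutations of (1,2,3) contribute; the two non-zero terms are:
eps_{312} u_1 v_2 = 1 * -7.5 * 5.8 = -43.5
eps_{321} u_2 v_1 = -1 * -0.5 * -7.7 = -3.85
(u x v)_3 = -47.35

-47.35


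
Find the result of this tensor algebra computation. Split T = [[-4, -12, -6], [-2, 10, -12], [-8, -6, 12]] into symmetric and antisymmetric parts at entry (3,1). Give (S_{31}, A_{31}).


T_{31} = -8
T_{13} = -6
S_{31} = (-8 + -6)/2 = -14/2 = -7
A_{31} = (-8 - -6)/2 = -2/2 = -1
Check: S + A = -7 + -1 = -8 = T_{31}.

(-7, -1)


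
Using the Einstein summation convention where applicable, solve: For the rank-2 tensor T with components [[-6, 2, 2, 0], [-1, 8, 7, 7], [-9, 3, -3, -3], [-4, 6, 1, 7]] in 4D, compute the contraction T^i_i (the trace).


The contraction (trace) of a rank-2 tensor is the sum of its diagonal elements.
Diagonal entries: A[1,1] = -6, A[2,2] = 8, A[3,3] = -3, A[4,4] = 7
Tr(A) = -6 + 8 + -3 + 7 = 6

6


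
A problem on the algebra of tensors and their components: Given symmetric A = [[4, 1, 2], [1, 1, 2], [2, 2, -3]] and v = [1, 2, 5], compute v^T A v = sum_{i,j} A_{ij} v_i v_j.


First compute Av:
(Av)_1 = 4*1 + 1*2 + 2*5 = 16
(Av)_2 = 1*1 + 1*2 + 2*5 = 13
(Av)_3 = 2*1 + 2*2 + -3*5 = -9
Av = [16, 13, -9]
Then v^T (Av) = 1*16 + 2*13 + 5*-9
= 16 + 26 + -45 = -3

-3


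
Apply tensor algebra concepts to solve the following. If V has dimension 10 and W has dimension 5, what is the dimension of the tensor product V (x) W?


The dimension of a tensor product is the product of dimensions.
dim(V) = 10, dim(W) = 5
dim(V (x) W) = 10 * 5 = 50

50
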